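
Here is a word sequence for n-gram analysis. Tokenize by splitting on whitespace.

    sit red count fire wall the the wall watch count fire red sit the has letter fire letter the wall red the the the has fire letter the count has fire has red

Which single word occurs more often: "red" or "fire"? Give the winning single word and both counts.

"red": 4 occurrences
"fire": 5 occurrences

"fire" (5 vs 4)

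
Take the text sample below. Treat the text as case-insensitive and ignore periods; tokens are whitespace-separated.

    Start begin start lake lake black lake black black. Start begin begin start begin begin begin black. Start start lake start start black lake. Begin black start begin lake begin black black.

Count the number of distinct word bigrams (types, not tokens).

32 tokens → 31 bigram windows in total.
Repeated bigrams (each contributes count−1 duplicates):
  start begin: 4
  begin begin: 3
  begin black: 3
  black start: 3
  begin start: 2
  black black: 2
  black lake: 2
  lake begin: 2
  … (3 more repeated)
16 duplicate windows → 31 − 16 = 15 distinct.

15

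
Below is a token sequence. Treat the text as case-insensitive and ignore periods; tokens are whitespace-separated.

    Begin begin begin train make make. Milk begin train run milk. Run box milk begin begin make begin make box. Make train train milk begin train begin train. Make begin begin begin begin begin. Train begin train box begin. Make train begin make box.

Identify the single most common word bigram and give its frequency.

"begin begin", 7 times

Bigram frequencies (highest first):
  begin begin: 7
  begin train: 6
  begin make: 4
  milk begin: 3
  train begin: 3
  train make: 2
  … (15 more, each ≤ 2)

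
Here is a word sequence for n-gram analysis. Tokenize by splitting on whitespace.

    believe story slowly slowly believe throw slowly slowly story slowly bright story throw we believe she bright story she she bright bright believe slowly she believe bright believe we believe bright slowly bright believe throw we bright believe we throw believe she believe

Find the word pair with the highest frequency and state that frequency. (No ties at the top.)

"bright believe", 4 times

Bigram frequencies (highest first):
  bright believe: 4
  story slowly: 2
  slowly slowly: 2
  believe throw: 2
  slowly bright: 2
  bright story: 2
  … (21 more, each ≤ 2)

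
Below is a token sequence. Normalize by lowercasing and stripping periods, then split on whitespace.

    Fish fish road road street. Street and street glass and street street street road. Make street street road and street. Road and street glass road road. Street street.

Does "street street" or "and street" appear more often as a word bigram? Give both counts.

"street street": 5 occurrences
"and street": 4 occurrences

"street street" (5 vs 4)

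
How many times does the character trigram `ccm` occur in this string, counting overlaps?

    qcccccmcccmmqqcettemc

2

Sliding a length-3 window over the 21 characters (19 positions):
  position 5–7: ccm
  position 9–11: ccm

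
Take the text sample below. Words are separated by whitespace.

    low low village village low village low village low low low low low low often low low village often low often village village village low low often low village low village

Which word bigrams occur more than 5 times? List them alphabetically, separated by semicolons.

Bigram counts meeting the condition (more than 5 times):
  low low: 8
  low village: 6

low low; low village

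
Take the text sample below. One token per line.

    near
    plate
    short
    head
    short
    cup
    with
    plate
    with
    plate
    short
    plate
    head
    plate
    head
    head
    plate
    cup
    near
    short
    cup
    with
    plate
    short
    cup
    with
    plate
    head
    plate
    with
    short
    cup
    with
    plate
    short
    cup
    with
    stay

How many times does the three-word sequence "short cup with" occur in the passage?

Scanning the 36 overlapping trigram windows for "short cup with":
  position 5–7: short cup with
  position 20–22: short cup with
  position 24–26: short cup with
  position 31–33: short cup with
  position 35–37: short cup with

5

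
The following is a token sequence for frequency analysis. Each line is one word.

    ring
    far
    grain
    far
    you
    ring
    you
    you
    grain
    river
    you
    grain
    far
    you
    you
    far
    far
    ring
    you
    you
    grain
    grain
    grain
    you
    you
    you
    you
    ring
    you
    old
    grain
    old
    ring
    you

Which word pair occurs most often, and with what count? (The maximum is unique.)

"you you", 6 times

Bigram frequencies (highest first):
  you you: 6
  ring you: 4
  you grain: 3
  grain far: 2
  far you: 2
  you ring: 2
  … (13 more, each ≤ 2)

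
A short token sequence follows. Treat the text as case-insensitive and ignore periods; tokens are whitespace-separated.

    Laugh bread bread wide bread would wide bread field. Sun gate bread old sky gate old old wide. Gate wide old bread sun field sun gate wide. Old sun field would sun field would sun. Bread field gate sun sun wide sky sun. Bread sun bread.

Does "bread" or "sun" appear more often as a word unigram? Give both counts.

"sun" (10 vs 9)

"bread": 9 occurrences
"sun": 10 occurrences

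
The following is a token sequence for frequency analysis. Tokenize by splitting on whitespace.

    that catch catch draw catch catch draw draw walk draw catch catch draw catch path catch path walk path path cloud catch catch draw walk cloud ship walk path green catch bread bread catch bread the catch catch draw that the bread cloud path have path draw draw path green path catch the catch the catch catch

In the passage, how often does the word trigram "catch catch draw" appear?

Scanning the 55 overlapping trigram windows for "catch catch draw":
  position 2–4: catch catch draw
  position 5–7: catch catch draw
  position 11–13: catch catch draw
  position 22–24: catch catch draw
  position 37–39: catch catch draw

5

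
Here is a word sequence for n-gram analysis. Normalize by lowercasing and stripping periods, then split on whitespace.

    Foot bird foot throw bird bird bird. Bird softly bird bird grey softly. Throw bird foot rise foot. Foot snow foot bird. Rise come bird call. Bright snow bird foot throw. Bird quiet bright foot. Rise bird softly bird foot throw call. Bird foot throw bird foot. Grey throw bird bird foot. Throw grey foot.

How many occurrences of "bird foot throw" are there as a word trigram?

5

Scanning the 53 overlapping trigram windows for "bird foot throw":
  position 2–4: bird foot throw
  position 29–31: bird foot throw
  position 39–41: bird foot throw
  position 43–45: bird foot throw
  position 51–53: bird foot throw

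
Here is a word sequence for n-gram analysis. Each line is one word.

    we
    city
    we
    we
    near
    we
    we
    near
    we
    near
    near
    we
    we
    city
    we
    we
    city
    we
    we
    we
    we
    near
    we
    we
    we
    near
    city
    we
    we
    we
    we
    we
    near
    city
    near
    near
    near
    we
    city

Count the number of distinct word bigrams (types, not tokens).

8

39 tokens → 38 bigram windows in total.
Repeated bigrams (each contributes count−1 duplicates):
  we we: 13
  we near: 6
  near we: 5
  city we: 4
  we city: 4
  near near: 3
  near city: 2
30 duplicate windows → 38 − 30 = 8 distinct.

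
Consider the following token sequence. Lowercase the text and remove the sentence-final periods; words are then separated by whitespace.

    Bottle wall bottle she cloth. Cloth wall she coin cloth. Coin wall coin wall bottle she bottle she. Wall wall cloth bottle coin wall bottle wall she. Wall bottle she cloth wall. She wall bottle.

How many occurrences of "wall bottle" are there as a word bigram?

5

Scanning the 34 overlapping bigram windows for "wall bottle":
  position 2–3: wall bottle
  position 14–15: wall bottle
  position 24–25: wall bottle
  position 28–29: wall bottle
  position 34–35: wall bottle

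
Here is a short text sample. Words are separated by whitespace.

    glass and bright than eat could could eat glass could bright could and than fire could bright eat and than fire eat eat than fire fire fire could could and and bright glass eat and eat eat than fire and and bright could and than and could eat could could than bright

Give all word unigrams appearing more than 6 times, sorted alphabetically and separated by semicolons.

and; could; eat; than

Unigram counts meeting the condition (more than 6 times):
  and: 10
  could: 11
  eat: 9
  than: 7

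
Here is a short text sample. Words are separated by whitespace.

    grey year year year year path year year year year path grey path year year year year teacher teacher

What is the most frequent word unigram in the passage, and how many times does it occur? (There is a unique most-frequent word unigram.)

"year", 12 times

Unigram frequencies (highest first):
  year: 12
  path: 3
  grey: 2
  teacher: 2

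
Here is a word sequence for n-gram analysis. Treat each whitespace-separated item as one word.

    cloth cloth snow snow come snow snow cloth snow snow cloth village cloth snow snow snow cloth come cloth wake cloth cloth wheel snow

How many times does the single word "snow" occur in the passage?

Scanning the 24 tokens for "snow":
  position 3: snow
  position 4: snow
  position 6: snow
  position 7: snow
  position 9: snow
  position 10: snow
  position 14: snow
  position 15: snow
  position 16: snow
  position 24: snow

10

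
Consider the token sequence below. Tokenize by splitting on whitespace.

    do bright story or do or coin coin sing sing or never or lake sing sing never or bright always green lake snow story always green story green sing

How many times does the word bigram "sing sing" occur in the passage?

2

Scanning the 28 overlapping bigram windows for "sing sing":
  position 9–10: sing sing
  position 15–16: sing sing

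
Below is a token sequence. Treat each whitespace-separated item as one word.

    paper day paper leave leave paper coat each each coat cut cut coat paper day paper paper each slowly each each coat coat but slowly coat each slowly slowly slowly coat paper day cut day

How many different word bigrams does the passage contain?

24

35 tokens → 34 bigram windows in total.
Repeated bigrams (each contributes count−1 duplicates):
  paper day: 3
  coat each: 2
  coat paper: 2
  day paper: 2
  each coat: 2
  each each: 2
  each slowly: 2
  slowly coat: 2
  … (1 more repeated)
10 duplicate windows → 34 − 10 = 24 distinct.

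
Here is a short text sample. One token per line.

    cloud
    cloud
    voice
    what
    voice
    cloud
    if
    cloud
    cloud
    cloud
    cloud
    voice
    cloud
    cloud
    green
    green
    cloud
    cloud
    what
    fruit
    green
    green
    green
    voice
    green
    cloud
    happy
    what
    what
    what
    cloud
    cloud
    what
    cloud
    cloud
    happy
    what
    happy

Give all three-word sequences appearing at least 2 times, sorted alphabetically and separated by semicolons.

Trigram counts meeting the condition (at least 2 times):
  cloud cloud cloud: 2
  cloud cloud voice: 2
  cloud cloud what: 2
  cloud happy what: 2
  what cloud cloud: 2

cloud cloud cloud; cloud cloud voice; cloud cloud what; cloud happy what; what cloud cloud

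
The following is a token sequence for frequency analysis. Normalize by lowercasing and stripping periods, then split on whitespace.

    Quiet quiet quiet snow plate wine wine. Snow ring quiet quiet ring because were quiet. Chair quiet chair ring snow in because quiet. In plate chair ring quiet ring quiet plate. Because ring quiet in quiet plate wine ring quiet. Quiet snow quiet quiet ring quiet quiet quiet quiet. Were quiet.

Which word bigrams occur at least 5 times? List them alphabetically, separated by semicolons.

quiet quiet; ring quiet

Bigram counts meeting the condition (at least 5 times):
  quiet quiet: 8
  ring quiet: 6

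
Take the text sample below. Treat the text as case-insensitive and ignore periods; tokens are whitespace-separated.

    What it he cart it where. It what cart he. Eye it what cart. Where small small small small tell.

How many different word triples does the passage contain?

16

20 tokens → 18 trigram windows in total.
Repeated trigrams (each contributes count−1 duplicates):
  it what cart: 2
  small small small: 2
2 duplicate windows → 18 − 2 = 16 distinct.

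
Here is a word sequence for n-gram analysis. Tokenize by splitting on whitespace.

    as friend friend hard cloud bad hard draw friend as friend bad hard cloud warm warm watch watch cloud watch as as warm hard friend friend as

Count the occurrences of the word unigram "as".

5

Scanning the 27 tokens for "as":
  position 1: as
  position 10: as
  position 21: as
  position 22: as
  position 27: as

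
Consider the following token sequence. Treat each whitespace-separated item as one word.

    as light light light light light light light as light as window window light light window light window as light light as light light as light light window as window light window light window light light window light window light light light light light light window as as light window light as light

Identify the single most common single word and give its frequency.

Unigram frequencies (highest first):
  light: 31
  window: 12
  as: 10

"light", 31 times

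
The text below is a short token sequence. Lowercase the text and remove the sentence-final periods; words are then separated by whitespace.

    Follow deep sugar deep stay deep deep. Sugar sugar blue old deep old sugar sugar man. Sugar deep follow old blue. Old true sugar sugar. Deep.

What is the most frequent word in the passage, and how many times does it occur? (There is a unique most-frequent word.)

"sugar", 8 times

Unigram frequencies (highest first):
  sugar: 8
  deep: 7
  old: 4
  follow: 2
  blue: 2
  stay: 1
  … (2 more, each ≤ 1)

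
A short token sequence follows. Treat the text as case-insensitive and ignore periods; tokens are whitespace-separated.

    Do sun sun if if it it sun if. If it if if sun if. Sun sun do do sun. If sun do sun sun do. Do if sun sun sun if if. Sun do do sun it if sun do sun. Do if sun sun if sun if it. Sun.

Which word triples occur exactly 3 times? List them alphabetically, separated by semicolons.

Trigram counts meeting the condition (exactly 3 times):
  if sun do: 3
  if sun sun: 3
  sun do do: 3
  sun if if: 3
  sun if sun: 3
  sun sun if: 3

if sun do; if sun sun; sun do do; sun if if; sun if sun; sun sun if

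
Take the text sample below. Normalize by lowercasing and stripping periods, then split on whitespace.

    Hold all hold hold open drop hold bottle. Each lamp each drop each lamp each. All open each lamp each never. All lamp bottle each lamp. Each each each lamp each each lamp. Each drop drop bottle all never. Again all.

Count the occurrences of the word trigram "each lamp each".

Scanning the 39 overlapping trigram windows for "each lamp each":
  position 9–11: each lamp each
  position 13–15: each lamp each
  position 18–20: each lamp each
  position 25–27: each lamp each
  position 29–31: each lamp each
  position 32–34: each lamp each

6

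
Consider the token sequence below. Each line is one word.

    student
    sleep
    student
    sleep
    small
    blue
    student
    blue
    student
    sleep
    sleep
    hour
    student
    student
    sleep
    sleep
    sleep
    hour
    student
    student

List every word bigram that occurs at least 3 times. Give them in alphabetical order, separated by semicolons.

sleep sleep; student sleep

Bigram counts meeting the condition (at least 3 times):
  sleep sleep: 3
  student sleep: 4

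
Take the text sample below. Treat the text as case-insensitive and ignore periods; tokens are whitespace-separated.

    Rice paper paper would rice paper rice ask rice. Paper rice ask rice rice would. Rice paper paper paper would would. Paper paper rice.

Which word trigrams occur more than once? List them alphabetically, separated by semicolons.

paper paper would; paper rice ask; rice ask rice; rice paper paper; rice paper rice; would rice paper

Trigram counts meeting the condition (more than once):
  paper paper would: 2
  paper rice ask: 2
  rice ask rice: 2
  rice paper paper: 2
  rice paper rice: 2
  would rice paper: 2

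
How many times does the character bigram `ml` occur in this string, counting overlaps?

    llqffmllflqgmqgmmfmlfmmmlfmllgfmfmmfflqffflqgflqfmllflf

Sliding a length-2 window over the 55 characters (54 positions):
  position 6–7: ml
  position 19–20: ml
  position 24–25: ml
  position 27–28: ml
  position 50–51: ml

5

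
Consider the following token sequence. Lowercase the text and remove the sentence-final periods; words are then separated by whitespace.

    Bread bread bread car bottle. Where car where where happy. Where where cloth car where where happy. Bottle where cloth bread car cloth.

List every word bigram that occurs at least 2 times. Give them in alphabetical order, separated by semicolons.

bottle where; bread bread; bread car; car where; where cloth; where happy; where where

Bigram counts meeting the condition (at least 2 times):
  bottle where: 2
  bread bread: 2
  bread car: 2
  car where: 2
  where cloth: 2
  where happy: 2
  where where: 3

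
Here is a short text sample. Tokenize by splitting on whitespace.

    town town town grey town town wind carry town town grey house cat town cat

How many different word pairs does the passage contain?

10

15 tokens → 14 bigram windows in total.
Repeated bigrams (each contributes count−1 duplicates):
  town town: 4
  town grey: 2
4 duplicate windows → 14 − 4 = 10 distinct.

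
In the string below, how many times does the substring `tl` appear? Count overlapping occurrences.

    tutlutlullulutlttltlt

5

Sliding a length-2 window over the 21 characters (20 positions):
  position 3–4: tl
  position 6–7: tl
  position 14–15: tl
  position 17–18: tl
  position 19–20: tl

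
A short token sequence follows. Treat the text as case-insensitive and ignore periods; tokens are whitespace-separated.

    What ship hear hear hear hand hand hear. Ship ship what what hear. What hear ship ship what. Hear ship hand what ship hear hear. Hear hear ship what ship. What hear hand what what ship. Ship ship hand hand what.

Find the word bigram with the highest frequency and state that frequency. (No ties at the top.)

"hear hear", 5 times

Bigram frequencies (highest first):
  hear hear: 5
  what ship: 4
  hear ship: 4
  ship ship: 4
  ship what: 4
  what hear: 4
  … (8 more, each ≤ 3)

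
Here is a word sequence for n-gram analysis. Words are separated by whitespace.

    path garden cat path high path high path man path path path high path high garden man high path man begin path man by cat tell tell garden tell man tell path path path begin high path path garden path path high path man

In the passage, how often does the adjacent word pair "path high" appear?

5

Scanning the 43 overlapping bigram windows for "path high":
  position 4–5: path high
  position 6–7: path high
  position 12–13: path high
  position 14–15: path high
  position 41–42: path high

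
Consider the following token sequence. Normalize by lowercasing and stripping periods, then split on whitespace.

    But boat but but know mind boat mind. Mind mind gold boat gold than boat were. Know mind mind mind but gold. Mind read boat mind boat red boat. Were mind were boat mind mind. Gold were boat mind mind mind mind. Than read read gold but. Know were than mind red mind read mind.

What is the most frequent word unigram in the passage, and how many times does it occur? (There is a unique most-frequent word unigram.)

"mind", 19 times

Unigram frequencies (highest first):
  mind: 19
  boat: 9
  but: 5
  gold: 5
  were: 5
  read: 4
  … (3 more, each ≤ 3)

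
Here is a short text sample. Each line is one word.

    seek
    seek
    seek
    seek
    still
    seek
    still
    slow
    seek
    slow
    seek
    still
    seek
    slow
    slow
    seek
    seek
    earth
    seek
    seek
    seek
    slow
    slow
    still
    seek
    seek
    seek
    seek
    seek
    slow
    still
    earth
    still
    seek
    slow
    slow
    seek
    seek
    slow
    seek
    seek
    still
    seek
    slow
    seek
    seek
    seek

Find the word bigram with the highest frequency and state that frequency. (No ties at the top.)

"seek seek", 14 times

Bigram frequencies (highest first):
  seek seek: 14
  seek slow: 7
  slow seek: 6
  still seek: 5
  seek still: 4
  slow slow: 3
  … (6 more, each ≤ 2)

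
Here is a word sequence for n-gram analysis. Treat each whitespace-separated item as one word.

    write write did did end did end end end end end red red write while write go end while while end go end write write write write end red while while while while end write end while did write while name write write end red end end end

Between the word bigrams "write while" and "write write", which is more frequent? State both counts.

"write write" (5 vs 2)

"write while": 2 occurrences
"write write": 5 occurrences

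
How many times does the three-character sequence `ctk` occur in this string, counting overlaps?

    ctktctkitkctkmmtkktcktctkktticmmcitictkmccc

5

Sliding a length-3 window over the 43 characters (41 positions):
  position 1–3: ctk
  position 5–7: ctk
  position 11–13: ctk
  position 23–25: ctk
  position 37–39: ctk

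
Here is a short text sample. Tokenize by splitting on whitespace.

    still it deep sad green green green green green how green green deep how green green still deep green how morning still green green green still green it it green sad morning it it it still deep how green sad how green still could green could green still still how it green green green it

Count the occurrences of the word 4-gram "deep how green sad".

Scanning the 52 overlapping 4-gram windows for "deep how green sad":
  position 37–40: deep how green sad

1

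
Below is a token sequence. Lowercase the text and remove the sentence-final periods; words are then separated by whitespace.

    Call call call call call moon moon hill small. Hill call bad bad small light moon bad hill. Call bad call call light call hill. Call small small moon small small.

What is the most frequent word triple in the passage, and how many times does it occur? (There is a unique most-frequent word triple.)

Trigram frequencies (highest first):
  call call call: 3
  hill call bad: 2
  call call moon: 1
  call moon moon: 1
  moon moon hill: 1
  moon hill small: 1
  … (20 more, each ≤ 1)

"call call call", 3 times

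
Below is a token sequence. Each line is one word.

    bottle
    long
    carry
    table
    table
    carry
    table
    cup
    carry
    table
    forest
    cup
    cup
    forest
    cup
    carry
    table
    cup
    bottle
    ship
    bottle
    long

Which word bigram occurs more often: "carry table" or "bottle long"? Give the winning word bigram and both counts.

"carry table": 4 occurrences
"bottle long": 2 occurrences

"carry table" (4 vs 2)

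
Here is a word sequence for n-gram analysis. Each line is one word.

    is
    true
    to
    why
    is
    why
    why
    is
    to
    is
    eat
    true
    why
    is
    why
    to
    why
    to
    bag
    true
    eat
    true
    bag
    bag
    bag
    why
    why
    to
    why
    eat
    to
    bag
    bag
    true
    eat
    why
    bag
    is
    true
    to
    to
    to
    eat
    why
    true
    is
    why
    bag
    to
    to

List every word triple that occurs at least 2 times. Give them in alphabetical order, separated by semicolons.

Trigram counts meeting the condition (at least 2 times):
  bag true eat: 2
  is true to: 2
  why is why: 2
  why to why: 2

bag true eat; is true to; why is why; why to why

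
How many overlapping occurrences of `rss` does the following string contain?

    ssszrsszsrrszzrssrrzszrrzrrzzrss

3

Sliding a length-3 window over the 32 characters (30 positions):
  position 5–7: rss
  position 15–17: rss
  position 30–32: rss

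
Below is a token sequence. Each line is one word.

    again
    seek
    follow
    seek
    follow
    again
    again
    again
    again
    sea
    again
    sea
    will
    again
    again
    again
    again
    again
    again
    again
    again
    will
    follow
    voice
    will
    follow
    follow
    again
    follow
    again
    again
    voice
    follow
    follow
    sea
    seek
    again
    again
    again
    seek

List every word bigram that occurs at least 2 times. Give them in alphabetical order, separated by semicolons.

Bigram counts meeting the condition (at least 2 times):
  again again: 13
  again sea: 2
  again seek: 2
  follow again: 3
  follow follow: 2
  seek follow: 2
  will follow: 2

again again; again sea; again seek; follow again; follow follow; seek follow; will follow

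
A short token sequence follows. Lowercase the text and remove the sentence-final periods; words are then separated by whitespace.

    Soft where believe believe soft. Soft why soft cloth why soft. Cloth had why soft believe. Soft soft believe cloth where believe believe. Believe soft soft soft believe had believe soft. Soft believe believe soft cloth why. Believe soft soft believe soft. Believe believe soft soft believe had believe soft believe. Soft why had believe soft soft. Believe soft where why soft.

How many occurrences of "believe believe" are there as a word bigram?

Scanning the 61 overlapping bigram windows for "believe believe":
  position 3–4: believe believe
  position 22–23: believe believe
  position 23–24: believe believe
  position 33–34: believe believe
  position 43–44: believe believe

5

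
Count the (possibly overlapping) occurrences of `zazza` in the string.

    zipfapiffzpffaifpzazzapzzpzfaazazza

2

Sliding a length-5 window over the 35 characters (31 positions):
  position 18–22: zazza
  position 31–35: zazza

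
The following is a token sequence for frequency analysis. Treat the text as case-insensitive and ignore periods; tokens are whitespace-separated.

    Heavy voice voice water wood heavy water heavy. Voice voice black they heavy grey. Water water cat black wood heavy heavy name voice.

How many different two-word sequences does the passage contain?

19

23 tokens → 22 bigram windows in total.
Repeated bigrams (each contributes count−1 duplicates):
  heavy voice: 2
  voice voice: 2
  wood heavy: 2
3 duplicate windows → 22 − 3 = 19 distinct.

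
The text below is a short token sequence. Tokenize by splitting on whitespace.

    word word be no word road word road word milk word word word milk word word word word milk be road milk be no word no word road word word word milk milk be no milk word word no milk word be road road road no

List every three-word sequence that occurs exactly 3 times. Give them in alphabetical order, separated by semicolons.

Trigram counts meeting the condition (exactly 3 times):
  milk word word: 3
  word road word: 3
  word word milk: 3

milk word word; word road word; word word milk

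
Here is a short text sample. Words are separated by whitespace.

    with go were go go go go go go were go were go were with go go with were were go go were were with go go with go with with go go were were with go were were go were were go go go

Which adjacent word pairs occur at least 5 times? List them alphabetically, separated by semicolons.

go go; go were; were go; were were; with go

Bigram counts meeting the condition (at least 5 times):
  go go: 11
  go were: 8
  were go: 6
  were were: 5
  with go: 6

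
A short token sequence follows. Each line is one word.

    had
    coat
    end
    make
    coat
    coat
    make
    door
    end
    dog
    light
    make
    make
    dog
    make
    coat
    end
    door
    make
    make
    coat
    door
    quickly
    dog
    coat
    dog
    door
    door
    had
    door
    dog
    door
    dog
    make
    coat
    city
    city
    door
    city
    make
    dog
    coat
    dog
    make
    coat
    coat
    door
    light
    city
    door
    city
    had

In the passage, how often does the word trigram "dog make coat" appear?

Scanning the 50 overlapping trigram windows for "dog make coat":
  position 14–16: dog make coat
  position 33–35: dog make coat
  position 43–45: dog make coat

3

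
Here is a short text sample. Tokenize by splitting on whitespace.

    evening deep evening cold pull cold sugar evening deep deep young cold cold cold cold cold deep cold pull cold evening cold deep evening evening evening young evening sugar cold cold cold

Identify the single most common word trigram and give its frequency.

"cold cold cold", 4 times

Trigram frequencies (highest first):
  cold cold cold: 4
  cold pull cold: 2
  evening deep evening: 1
  deep evening cold: 1
  evening cold pull: 1
  pull cold sugar: 1
  … (20 more, each ≤ 1)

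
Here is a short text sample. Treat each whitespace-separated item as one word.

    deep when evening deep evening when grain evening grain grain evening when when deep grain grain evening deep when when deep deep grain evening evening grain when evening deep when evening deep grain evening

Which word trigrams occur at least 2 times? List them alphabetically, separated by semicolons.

deep grain evening; deep when evening; evening deep when; grain grain evening; when evening deep; when when deep

Trigram counts meeting the condition (at least 2 times):
  deep grain evening: 2
  deep when evening: 2
  evening deep when: 2
  grain grain evening: 2
  when evening deep: 3
  when when deep: 2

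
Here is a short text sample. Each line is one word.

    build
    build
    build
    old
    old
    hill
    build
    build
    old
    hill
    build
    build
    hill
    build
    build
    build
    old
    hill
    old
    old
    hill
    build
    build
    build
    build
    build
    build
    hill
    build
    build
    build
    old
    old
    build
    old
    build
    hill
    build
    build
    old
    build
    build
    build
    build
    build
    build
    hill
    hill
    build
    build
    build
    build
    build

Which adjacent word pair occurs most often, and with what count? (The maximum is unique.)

"build build", 23 times

Bigram frequencies (highest first):
  build build: 23
  hill build: 7
  build old: 6
  old hill: 4
  build hill: 4
  old old: 3
  … (3 more, each ≤ 3)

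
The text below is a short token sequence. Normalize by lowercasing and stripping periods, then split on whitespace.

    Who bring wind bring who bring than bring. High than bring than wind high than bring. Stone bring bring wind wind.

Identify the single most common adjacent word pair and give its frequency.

Bigram frequencies (highest first):
  than bring: 3
  who bring: 2
  bring wind: 2
  bring than: 2
  high than: 2
  wind bring: 1
  … (8 more, each ≤ 1)

"than bring", 3 times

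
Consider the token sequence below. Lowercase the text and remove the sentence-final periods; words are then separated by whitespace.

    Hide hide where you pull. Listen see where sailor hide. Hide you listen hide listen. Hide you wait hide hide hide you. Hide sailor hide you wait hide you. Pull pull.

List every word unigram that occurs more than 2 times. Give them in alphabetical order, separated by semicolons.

Unigram counts meeting the condition (more than 2 times):
  hide: 12
  listen: 3
  pull: 3
  you: 6

hide; listen; pull; you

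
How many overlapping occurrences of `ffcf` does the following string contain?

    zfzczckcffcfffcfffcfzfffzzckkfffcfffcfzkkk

5

Sliding a length-4 window over the 42 characters (39 positions):
  position 9–12: ffcf
  position 13–16: ffcf
  position 17–20: ffcf
  position 31–34: ffcf
  position 35–38: ffcf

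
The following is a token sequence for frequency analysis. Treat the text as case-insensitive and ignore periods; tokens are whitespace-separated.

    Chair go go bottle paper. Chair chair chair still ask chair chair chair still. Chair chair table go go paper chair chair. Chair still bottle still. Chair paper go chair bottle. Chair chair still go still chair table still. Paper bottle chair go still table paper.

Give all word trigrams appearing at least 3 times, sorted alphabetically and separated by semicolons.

Trigram counts meeting the condition (at least 3 times):
  chair chair chair: 3
  chair chair still: 4

chair chair chair; chair chair still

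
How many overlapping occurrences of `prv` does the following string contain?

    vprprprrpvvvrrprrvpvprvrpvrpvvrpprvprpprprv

Sliding a length-3 window over the 43 characters (41 positions):
  position 21–23: prv
  position 33–35: prv
  position 41–43: prv

3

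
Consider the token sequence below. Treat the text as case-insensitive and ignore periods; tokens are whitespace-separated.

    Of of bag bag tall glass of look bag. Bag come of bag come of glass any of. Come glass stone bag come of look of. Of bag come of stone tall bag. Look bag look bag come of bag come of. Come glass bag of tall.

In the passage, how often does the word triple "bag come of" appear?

6

Scanning the 45 overlapping trigram windows for "bag come of":
  position 10–12: bag come of
  position 13–15: bag come of
  position 22–24: bag come of
  position 28–30: bag come of
  position 37–39: bag come of
  position 40–42: bag come of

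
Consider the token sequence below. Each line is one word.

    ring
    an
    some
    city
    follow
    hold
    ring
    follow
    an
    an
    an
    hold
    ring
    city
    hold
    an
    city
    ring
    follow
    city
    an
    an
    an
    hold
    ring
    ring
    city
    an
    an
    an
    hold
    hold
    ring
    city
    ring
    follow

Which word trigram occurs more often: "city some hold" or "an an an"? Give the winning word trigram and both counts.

"an an an" (3 vs 0)

"city some hold": 0 occurrences
"an an an": 3 occurrences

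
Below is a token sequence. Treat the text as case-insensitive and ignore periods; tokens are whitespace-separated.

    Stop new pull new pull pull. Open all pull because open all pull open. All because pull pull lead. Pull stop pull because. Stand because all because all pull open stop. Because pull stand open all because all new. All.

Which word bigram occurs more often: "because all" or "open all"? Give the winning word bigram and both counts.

"because all": 3 occurrences
"open all": 4 occurrences

"open all" (4 vs 3)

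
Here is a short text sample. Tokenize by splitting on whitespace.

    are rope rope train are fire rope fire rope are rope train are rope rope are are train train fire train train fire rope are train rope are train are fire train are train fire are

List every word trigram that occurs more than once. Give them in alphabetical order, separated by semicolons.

are rope rope; fire rope are; rope are train; rope train are; train are fire; train train fire

Trigram counts meeting the condition (more than once):
  are rope rope: 2
  fire rope are: 2
  rope are train: 2
  rope train are: 2
  train are fire: 2
  train train fire: 2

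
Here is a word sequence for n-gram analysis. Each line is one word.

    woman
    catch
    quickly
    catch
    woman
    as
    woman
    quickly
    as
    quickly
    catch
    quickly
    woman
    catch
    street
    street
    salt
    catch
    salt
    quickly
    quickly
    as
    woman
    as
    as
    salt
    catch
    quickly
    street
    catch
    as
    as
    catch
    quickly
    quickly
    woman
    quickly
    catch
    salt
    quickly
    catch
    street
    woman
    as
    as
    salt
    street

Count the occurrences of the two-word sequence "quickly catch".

Scanning the 46 overlapping bigram windows for "quickly catch":
  position 3–4: quickly catch
  position 10–11: quickly catch
  position 37–38: quickly catch
  position 40–41: quickly catch

4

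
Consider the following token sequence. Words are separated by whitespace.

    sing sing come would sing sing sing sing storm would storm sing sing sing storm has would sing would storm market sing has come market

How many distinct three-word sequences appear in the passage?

25 tokens → 23 trigram windows in total.
Repeated trigrams (each contributes count−1 duplicates):
  sing sing sing: 3
  sing sing storm: 2
3 duplicate windows → 23 − 3 = 20 distinct.

20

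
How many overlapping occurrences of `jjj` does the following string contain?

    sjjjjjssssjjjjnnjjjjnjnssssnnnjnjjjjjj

Sliding a length-3 window over the 38 characters (36 positions):
  position 2–4: jjj
  position 3–5: jjj
  position 4–6: jjj
  position 11–13: jjj
  position 12–14: jjj
  position 17–19: jjj
  position 18–20: jjj
  position 33–35: jjj
  position 34–36: jjj
  position 35–37: jjj
  … (1 more)

11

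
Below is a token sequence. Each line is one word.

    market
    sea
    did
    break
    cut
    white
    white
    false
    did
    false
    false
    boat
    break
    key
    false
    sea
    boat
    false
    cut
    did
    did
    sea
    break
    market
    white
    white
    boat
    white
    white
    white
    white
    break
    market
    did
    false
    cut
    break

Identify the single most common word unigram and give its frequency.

"white", 8 times

Unigram frequencies (highest first):
  white: 8
  false: 6
  did: 5
  break: 5
  market: 3
  sea: 3
  … (3 more, each ≤ 3)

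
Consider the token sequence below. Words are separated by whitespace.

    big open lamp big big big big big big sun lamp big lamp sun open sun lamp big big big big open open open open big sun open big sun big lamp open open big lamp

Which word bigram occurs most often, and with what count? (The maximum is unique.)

"big big", 8 times

Bigram frequencies (highest first):
  big big: 8
  open open: 4
  lamp big: 3
  big sun: 3
  big lamp: 3
  open big: 3
  … (8 more, each ≤ 2)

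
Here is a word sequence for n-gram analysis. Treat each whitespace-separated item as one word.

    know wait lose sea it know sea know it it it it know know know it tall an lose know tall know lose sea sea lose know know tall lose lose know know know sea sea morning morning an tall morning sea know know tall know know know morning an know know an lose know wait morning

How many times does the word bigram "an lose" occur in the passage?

2

Scanning the 56 overlapping bigram windows for "an lose":
  position 18–19: an lose
  position 53–54: an lose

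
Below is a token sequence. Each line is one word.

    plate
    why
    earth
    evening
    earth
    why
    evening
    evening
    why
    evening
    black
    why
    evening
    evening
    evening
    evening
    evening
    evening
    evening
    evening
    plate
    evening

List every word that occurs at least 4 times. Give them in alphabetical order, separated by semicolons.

Unigram counts meeting the condition (at least 4 times):
  evening: 13
  why: 4

evening; why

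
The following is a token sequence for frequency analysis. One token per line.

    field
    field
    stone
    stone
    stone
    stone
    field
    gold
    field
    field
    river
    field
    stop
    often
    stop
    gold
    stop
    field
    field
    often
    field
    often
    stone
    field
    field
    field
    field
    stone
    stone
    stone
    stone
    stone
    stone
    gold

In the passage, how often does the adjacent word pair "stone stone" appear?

Scanning the 33 overlapping bigram windows for "stone stone":
  position 3–4: stone stone
  position 4–5: stone stone
  position 5–6: stone stone
  position 28–29: stone stone
  position 29–30: stone stone
  position 30–31: stone stone
  position 31–32: stone stone
  position 32–33: stone stone

8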